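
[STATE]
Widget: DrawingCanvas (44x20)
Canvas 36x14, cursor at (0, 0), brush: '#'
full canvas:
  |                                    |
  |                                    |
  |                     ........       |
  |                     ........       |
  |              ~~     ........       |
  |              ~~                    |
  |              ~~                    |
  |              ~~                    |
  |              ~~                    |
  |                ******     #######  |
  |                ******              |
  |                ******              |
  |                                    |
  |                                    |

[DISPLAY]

+                                           
                                            
                     ........               
                     ........               
              ~~     ........               
              ~~                            
              ~~                            
              ~~                            
              ~~                            
                ******     #######          
                ******                      
                ******                      
                                            
                                            
                                            
                                            
                                            
                                            
                                            
                                            


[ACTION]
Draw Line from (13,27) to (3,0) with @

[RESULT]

+                                           
                                            
                     ........               
@@                   ........               
  @@@         ~~     ........               
     @@       ~~                            
       @@@    ~~                            
          @@@ ~~                            
             @@~                            
               @@@****     #######          
                **@@@*                      
                *****@@                     
                       @@@                  
                          @@                
                                            
                                            
                                            
                                            
                                            
                                            


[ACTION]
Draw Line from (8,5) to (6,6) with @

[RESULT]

+                                           
                                            
                     ........               
@@                   ........               
  @@@         ~~     ........               
     @@       ~~                            
      @@@@    ~~                            
     @    @@@ ~~                            
     @       @@~                            
               @@@****     #######          
                **@@@*                      
                *****@@                     
                       @@@                  
                          @@                
                                            
                                            
                                            
                                            
                                            
                                            


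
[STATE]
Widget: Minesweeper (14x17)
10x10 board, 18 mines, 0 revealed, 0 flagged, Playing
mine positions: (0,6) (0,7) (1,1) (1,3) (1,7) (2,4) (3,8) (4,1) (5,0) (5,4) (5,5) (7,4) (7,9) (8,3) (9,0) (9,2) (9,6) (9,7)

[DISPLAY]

■■■■■■■■■■    
■■■■■■■■■■    
■■■■■■■■■■    
■■■■■■■■■■    
■■■■■■■■■■    
■■■■■■■■■■    
■■■■■■■■■■    
■■■■■■■■■■    
■■■■■■■■■■    
■■■■■■■■■■    
              
              
              
              
              
              
              


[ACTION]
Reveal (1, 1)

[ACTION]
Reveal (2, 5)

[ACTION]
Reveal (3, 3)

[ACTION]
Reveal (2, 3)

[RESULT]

■■■■■■✹✹■■    
■✹■✹■■■✹■■    
■■■■✹■■■■■    
■■■■■■■■✹■    
■✹■■■■■■■■    
✹■■■✹✹■■■■    
■■■■■■■■■■    
■■■■✹■■■■✹    
■■■✹■■■■■■    
✹■✹■■■✹✹■■    
              
              
              
              
              
              
              


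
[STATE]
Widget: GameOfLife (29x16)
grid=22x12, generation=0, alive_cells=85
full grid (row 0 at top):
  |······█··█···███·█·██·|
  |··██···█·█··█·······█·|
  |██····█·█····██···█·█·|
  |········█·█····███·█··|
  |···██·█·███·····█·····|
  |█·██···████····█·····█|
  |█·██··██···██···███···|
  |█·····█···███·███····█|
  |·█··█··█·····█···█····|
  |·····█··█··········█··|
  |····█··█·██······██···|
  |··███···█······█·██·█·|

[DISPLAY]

Gen: 0                       
······█··█···███·█·██·       
··██···█·█··█·······█·       
██····█·█····██···█·█·       
········█·█····███·█··       
···██·█·███·····█·····       
█·██···████····█·····█       
█·██··██···██···███···       
█·····█···███·███····█       
·█··█··█·····█···█····       
·····█··█··········█··       
····█··█·██······██···       
··███···█······█·██·█·       
                             
                             
                             


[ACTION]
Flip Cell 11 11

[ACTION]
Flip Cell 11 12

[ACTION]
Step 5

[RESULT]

Gen: 5                       
·······██····█········       
·██···█··█··█······█·█       
█··█···█·█···█·····█·█       
·█··███·██·········█·█       
··██··██···██···█···█·       
··█···█····██····█····       
···██·················       
····█·················       
···██···███···········       
·················█····       
······················       
······················       
                             
                             
                             


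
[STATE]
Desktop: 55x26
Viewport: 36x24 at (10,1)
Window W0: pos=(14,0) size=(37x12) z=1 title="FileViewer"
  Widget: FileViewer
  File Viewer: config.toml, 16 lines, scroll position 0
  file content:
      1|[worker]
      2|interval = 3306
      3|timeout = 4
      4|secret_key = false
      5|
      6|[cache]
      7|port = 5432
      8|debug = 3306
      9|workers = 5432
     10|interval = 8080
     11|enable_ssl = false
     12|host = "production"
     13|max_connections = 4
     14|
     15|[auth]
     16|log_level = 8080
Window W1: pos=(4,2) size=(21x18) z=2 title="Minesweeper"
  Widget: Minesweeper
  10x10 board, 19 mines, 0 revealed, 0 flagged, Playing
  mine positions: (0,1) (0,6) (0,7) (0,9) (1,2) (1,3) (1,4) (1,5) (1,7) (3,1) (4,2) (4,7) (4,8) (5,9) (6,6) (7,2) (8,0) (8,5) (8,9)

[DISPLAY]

    ┃ FileViewer                    
━━━━━━━━━━━━━━┓─────────────────────
sweeper       ┃                     
──────────────┨ 3306                
■■■■■         ┃4                    
■■■■■         ┃ = false             
■■■■■         ┃                     
■■■■■         ┃                     
■■■■■         ┃2                    
■■■■■         ┃06                   
■■■■■         ┃━━━━━━━━━━━━━━━━━━━━━
■■■■■         ┃                     
■■■■■         ┃                     
■■■■■         ┃                     
              ┃                     
              ┃                     
              ┃                     
              ┃                     
━━━━━━━━━━━━━━┛                     
                                    
                                    
                                    
                                    
                                    


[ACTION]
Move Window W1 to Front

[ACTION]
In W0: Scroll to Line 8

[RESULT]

    ┃ FileViewer                    
━━━━━━━━━━━━━━┓─────────────────────
sweeper       ┃06                   
──────────────┨5432                 
■■■■■         ┃ 8080                
■■■■■         ┃ = false             
■■■■■         ┃oduction"            
■■■■■         ┃tions = 4            
■■■■■         ┃                     
■■■■■         ┃                     
■■■■■         ┃━━━━━━━━━━━━━━━━━━━━━
■■■■■         ┃                     
■■■■■         ┃                     
■■■■■         ┃                     
              ┃                     
              ┃                     
              ┃                     
              ┃                     
━━━━━━━━━━━━━━┛                     
                                    
                                    
                                    
                                    
                                    


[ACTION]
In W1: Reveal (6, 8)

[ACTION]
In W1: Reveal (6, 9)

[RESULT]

    ┃ FileViewer                    
━━━━━━━━━━━━━━┓─────────────────────
sweeper       ┃06                   
──────────────┨5432                 
■■■■■         ┃ 8080                
■■■■■         ┃ = false             
■■■■■         ┃oduction"            
■■■■■         ┃tions = 4            
■■■■■         ┃                     
■■■■■         ┃                     
■■■11         ┃━━━━━━━━━━━━━━━━━━━━━
■■■■■         ┃                     
■■■■■         ┃                     
■■■■■         ┃                     
              ┃                     
              ┃                     
              ┃                     
              ┃                     
━━━━━━━━━━━━━━┛                     
                                    
                                    
                                    
                                    
                                    


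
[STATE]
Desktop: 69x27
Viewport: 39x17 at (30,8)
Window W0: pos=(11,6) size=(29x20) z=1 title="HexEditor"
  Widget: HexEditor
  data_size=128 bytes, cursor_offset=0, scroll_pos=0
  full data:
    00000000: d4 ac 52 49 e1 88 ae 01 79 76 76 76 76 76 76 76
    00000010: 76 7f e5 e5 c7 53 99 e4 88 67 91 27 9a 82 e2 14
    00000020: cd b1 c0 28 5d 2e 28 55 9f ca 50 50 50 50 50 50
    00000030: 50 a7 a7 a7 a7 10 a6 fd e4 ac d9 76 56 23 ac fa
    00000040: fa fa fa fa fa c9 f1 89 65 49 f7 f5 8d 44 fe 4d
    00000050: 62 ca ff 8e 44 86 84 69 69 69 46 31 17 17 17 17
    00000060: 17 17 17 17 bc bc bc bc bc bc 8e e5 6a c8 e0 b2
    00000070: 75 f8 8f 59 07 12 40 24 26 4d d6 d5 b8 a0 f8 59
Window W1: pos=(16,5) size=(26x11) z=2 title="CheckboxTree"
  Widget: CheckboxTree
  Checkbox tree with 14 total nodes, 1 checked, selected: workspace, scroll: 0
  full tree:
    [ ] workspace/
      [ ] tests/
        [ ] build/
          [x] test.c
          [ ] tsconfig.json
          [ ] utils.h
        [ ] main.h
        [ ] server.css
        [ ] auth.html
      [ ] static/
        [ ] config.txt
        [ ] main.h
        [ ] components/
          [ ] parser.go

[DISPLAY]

e/         ┃                           
           ┃                           
d/         ┃                           
st.c       ┃                           
config.json┃                           
ils.h      ┃                           
.h         ┃                           
━━━━━━━━━━━┛                           
 59 07 12┃                             
         ┃                             
         ┃                             
         ┃                             
         ┃                             
         ┃                             
         ┃                             
         ┃                             
         ┃                             


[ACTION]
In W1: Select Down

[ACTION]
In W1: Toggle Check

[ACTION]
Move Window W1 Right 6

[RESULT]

rkspace/         ┃                     
tests/           ┃                     
] build/         ┃                     
[x] test.c       ┃                     
[x] tsconfig.json┃                     
[x] utils.h      ┃                     
] main.h         ┃                     
━━━━━━━━━━━━━━━━━┛                     
 59 07 12┃                             
         ┃                             
         ┃                             
         ┃                             
         ┃                             
         ┃                             
         ┃                             
         ┃                             
         ┃                             


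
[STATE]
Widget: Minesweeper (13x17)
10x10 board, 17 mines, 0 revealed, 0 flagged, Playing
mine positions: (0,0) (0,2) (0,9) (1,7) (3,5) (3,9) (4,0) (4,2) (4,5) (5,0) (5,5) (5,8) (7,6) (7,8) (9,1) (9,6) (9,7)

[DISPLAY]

■■■■■■■■■■   
■■■■■■■■■■   
■■■■■■■■■■   
■■■■■■■■■■   
■■■■■■■■■■   
■■■■■■■■■■   
■■■■■■■■■■   
■■■■■■■■■■   
■■■■■■■■■■   
■■■■■■■■■■   
             
             
             
             
             
             
             


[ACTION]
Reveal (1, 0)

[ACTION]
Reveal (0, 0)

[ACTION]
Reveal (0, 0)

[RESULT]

✹■✹■■■■■■✹   
1■■■■■■✹■■   
■■■■■■■■■■   
■■■■■✹■■■✹   
✹■✹■■✹■■■■   
✹■■■■✹■■✹■   
■■■■■■■■■■   
■■■■■■✹■✹■   
■■■■■■■■■■   
■✹■■■■✹✹■■   
             
             
             
             
             
             
             


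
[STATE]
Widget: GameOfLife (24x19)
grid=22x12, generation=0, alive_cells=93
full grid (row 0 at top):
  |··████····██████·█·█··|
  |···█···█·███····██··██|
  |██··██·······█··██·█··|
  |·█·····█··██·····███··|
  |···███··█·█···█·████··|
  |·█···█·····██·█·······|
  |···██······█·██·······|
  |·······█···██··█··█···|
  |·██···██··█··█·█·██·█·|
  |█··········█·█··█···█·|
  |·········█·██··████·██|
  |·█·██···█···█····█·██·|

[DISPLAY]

Gen: 0                  
··████····██████·█·█··  
···█···█·███····██··██  
██··██·······█··██·█··  
·█·····█··██·····███··  
···███··█·█···█·████··  
·█···█·····██·█·······  
···██······█·██·······  
·······█···██··█··█···  
·██···██··█··█·█·██·█·  
█··········█·█··█···█·  
·········█·██··████·██  
·█·██···█···█····█·██·  
                        
                        
                        
                        
                        
                        


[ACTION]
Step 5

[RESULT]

Gen: 5                  
·······████████·······  
······███████·█····██·  
·····██·██········█··█  
·········██········██·  
·········█·█··········  
···██·████·█··········  
··█····█████··········  
██··████··············  
·███···████·······███·  
··█·····█·█····██··██·  
·········█··██·██····█  
··········██████····██  
                        
                        
                        
                        
                        
                        


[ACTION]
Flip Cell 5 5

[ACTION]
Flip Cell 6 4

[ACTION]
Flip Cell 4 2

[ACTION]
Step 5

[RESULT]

Gen: 10                 
······················  
·····██············██·  
····██·█··········█··█  
······███··········██·  
··█·█···██············  
·█·█·█···█············  
█··█·████·············  
█··█···············██·  
█····██··········█·██·  
██··███········███···█  
·██············██····█  
··█···············██··  
                        
                        
                        
                        
                        
                        


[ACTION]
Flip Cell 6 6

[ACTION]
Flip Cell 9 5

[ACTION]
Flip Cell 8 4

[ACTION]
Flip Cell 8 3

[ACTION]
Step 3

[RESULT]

Gen: 13                 
····██················  
····██·············██·  
··················█··█  
······█··██········██·  
·█·····█··█···········  
········███···········  
····█████·········███·  
···█····█········████·  
···█···█········██·█·█  
█···················█·  
█···············███···  
·█·█·············██···  
                        
                        
                        
                        
                        
                        


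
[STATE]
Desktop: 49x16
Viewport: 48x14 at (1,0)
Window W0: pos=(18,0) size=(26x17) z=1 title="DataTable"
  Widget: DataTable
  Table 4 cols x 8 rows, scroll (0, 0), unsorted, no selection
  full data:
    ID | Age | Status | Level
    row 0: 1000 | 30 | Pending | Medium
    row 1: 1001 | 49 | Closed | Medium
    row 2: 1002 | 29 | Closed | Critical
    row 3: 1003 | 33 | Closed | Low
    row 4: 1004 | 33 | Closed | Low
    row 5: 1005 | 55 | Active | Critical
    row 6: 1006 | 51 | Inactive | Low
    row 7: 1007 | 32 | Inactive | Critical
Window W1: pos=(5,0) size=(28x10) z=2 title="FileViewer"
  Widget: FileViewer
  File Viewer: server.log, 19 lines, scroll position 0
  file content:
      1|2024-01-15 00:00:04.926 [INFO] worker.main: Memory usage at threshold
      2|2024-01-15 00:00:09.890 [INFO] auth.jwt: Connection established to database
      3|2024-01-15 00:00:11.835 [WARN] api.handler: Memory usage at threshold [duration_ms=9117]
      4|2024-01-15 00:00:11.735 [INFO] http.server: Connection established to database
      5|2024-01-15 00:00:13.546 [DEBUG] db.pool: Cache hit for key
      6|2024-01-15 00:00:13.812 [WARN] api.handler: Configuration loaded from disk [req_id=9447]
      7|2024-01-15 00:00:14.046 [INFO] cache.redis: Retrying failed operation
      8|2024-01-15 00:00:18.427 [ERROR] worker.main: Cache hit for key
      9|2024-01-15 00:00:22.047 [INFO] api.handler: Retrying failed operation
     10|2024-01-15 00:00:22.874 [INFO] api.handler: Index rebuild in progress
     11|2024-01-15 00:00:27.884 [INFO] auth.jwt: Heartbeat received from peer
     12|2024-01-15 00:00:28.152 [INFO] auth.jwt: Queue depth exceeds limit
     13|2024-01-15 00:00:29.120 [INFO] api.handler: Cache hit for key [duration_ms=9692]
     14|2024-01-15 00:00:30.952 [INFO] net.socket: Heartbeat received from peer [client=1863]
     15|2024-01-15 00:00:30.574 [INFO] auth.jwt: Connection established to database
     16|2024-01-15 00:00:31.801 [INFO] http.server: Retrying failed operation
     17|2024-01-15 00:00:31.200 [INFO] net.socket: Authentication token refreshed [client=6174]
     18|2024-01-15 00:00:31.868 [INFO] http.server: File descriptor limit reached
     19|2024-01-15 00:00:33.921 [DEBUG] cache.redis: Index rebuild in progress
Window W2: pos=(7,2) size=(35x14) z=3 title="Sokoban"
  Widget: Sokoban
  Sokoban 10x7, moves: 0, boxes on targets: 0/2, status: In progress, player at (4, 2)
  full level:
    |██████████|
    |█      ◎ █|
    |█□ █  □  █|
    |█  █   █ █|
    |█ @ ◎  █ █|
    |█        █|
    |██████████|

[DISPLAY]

    ┏━━━━━━━━━━━━━━━━━━━━━━━━━━┓━━━━━━━━━━┓     
    ┃ FileViewer               ┃          ┃     
    ┠─┏━━━━━━━━━━━━━━━━━━━━━━━━━━━━━━━━━┓─┨     
    ┃2┃ Sokoban                         ┃ ┃     
    ┃2┠─────────────────────────────────┨─┃     
    ┃2┃██████████                       ┃m┃     
    ┃2┃█      ◎ █                       ┃m┃     
    ┃2┃█□ █  □  █                       ┃c┃     
    ┃2┃█  █   █ █                       ┃ ┃     
    ┗━┃█ @ ◎  █ █                       ┃ ┃     
      ┃█        █                       ┃c┃     
      ┃██████████                       ┃ ┃     
      ┃Moves: 0  0/2                    ┃c┃     
      ┃                                 ┃ ┃     


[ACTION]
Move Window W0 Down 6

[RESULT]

    ┏━━━━━━━━━━━━━━━━━━━━━━━━━━┓          ┃     
    ┃ FileViewer               ┃──────────┨     
    ┠─┏━━━━━━━━━━━━━━━━━━━━━━━━━━━━━━━━━┓ ┃     
    ┃2┃ Sokoban                         ┃─┃     
    ┃2┠─────────────────────────────────┨m┃     
    ┃2┃██████████                       ┃m┃     
    ┃2┃█      ◎ █                       ┃c┃     
    ┃2┃█□ █  □  █                       ┃ ┃     
    ┃2┃█  █   █ █                       ┃ ┃     
    ┗━┃█ @ ◎  █ █                       ┃c┃     
      ┃█        █                       ┃ ┃     
      ┃██████████                       ┃c┃     
      ┃Moves: 0  0/2                    ┃ ┃     
      ┃                                 ┃ ┃     


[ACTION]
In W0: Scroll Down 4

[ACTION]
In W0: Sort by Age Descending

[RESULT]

    ┏━━━━━━━━━━━━━━━━━━━━━━━━━━┓          ┃     
    ┃ FileViewer               ┃──────────┨     
    ┠─┏━━━━━━━━━━━━━━━━━━━━━━━━━━━━━━━━━┓ ┃     
    ┃2┃ Sokoban                         ┃─┃     
    ┃2┠─────────────────────────────────┨c┃     
    ┃2┃██████████                       ┃ ┃     
    ┃2┃█      ◎ █                       ┃m┃     
    ┃2┃█□ █  □  █                       ┃ ┃     
    ┃2┃█  █   █ █                       ┃ ┃     
    ┗━┃█ @ ◎  █ █                       ┃c┃     
      ┃█        █                       ┃m┃     
      ┃██████████                       ┃c┃     
      ┃Moves: 0  0/2                    ┃ ┃     
      ┃                                 ┃ ┃     


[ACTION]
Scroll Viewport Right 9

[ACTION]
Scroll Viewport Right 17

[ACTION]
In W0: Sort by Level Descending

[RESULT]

    ┏━━━━━━━━━━━━━━━━━━━━━━━━━━┓          ┃     
    ┃ FileViewer               ┃──────────┨     
    ┠─┏━━━━━━━━━━━━━━━━━━━━━━━━━━━━━━━━━┓ ┃     
    ┃2┃ Sokoban                         ┃─┃     
    ┃2┠─────────────────────────────────┨m┃     
    ┃2┃██████████                       ┃m┃     
    ┃2┃█      ◎ █                       ┃ ┃     
    ┃2┃█□ █  □  █                       ┃ ┃     
    ┃2┃█  █   █ █                       ┃ ┃     
    ┗━┃█ @ ◎  █ █                       ┃c┃     
      ┃█        █                       ┃c┃     
      ┃██████████                       ┃c┃     
      ┃Moves: 0  0/2                    ┃ ┃     
      ┃                                 ┃ ┃     


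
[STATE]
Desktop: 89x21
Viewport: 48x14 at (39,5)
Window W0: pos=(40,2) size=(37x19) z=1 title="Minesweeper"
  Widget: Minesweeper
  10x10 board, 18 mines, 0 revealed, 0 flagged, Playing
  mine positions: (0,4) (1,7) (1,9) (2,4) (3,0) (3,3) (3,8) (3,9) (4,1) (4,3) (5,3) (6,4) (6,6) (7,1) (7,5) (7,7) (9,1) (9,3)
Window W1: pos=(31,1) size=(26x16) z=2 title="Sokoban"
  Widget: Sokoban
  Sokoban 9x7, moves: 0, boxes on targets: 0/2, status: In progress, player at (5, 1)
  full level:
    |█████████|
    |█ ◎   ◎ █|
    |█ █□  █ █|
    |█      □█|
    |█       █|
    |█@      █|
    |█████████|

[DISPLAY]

 █               ┃                   ┃          
 █               ┃                   ┃          
□█               ┃                   ┃          
 █               ┃                   ┃          
 █               ┃                   ┃          
██               ┃                   ┃          
0  0/2           ┃                   ┃          
                 ┃                   ┃          
                 ┃                   ┃          
                 ┃                   ┃          
                 ┃                   ┃          
━━━━━━━━━━━━━━━━━┛                   ┃          
 ┃                                   ┃          
 ┃                                   ┃          


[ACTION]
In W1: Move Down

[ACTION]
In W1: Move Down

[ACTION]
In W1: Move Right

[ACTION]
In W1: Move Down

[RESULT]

 █               ┃                   ┃          
 █               ┃                   ┃          
□█               ┃                   ┃          
 █               ┃                   ┃          
 █               ┃                   ┃          
██               ┃                   ┃          
1  0/2           ┃                   ┃          
                 ┃                   ┃          
                 ┃                   ┃          
                 ┃                   ┃          
                 ┃                   ┃          
━━━━━━━━━━━━━━━━━┛                   ┃          
 ┃                                   ┃          
 ┃                                   ┃          


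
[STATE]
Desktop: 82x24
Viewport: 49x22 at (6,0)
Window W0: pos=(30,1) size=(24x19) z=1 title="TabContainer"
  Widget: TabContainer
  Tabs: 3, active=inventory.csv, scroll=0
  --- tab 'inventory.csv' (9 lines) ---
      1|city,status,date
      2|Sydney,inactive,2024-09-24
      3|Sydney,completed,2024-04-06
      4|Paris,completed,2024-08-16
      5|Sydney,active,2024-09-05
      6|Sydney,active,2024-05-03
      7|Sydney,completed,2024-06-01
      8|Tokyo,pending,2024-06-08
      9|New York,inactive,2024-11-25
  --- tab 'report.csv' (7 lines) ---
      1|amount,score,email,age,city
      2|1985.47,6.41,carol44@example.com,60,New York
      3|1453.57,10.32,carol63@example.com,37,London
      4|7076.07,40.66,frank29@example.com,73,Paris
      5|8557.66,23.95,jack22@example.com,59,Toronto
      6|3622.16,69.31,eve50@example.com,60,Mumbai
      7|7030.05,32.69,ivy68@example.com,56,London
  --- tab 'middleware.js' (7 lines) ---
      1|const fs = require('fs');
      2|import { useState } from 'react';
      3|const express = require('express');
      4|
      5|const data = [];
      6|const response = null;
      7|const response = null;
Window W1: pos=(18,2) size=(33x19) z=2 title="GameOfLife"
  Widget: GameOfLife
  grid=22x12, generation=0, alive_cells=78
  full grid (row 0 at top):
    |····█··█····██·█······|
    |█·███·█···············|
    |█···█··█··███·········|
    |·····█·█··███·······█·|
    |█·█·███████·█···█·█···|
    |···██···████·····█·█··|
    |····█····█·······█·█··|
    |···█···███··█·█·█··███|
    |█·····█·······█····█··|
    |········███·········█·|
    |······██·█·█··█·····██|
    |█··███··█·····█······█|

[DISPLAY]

                                                 
                        ┏━━━━━━━━━━━━━━━━━━━━━━┓ 
            ┏━━━━━━━━━━━━━━━━━━━━━━━━━━━━━━━┓  ┃ 
            ┃ GameOfLife                    ┃──┨ 
            ┠───────────────────────────────┨or┃ 
            ┃Gen: 0                         ┃──┃ 
            ┃····█··█····██·█······         ┃  ┃ 
            ┃█·███·█···············         ┃-0┃ 
            ┃█···█··█··███·········         ┃4-┃ 
            ┃·····█·█··███·······█·         ┃-0┃ 
            ┃█·█·███████·█···█·█···         ┃9-┃ 
            ┃···██···████·····█·█··         ┃5-┃ 
            ┃····█····█·······█·█··         ┃4-┃ 
            ┃···█···███··█·█·█··███         ┃6-┃ 
            ┃█·····█·······█····█··         ┃24┃ 
            ┃········███·········█·         ┃  ┃ 
            ┃······██·█·█··█·····██         ┃  ┃ 
            ┃█··███··█·····█······█         ┃  ┃ 
            ┃                               ┃  ┃ 
            ┃                               ┃━━┛ 
            ┗━━━━━━━━━━━━━━━━━━━━━━━━━━━━━━━┛    
                                                 


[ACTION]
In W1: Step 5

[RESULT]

                                                 
                        ┏━━━━━━━━━━━━━━━━━━━━━━┓ 
            ┏━━━━━━━━━━━━━━━━━━━━━━━━━━━━━━━┓  ┃ 
            ┃ GameOfLife                    ┃──┨ 
            ┠───────────────────────────────┨or┃ 
            ┃Gen: 5                         ┃──┃ 
            ┃··██··················         ┃  ┃ 
            ┃··██··██··············         ┃-0┃ 
            ┃·█················█···         ┃4-┃ 
            ┃·█·········███··██·█··         ┃-0┃ 
            ┃·█····█············█··         ┃9-┃ 
            ┃···███·····█···█······         ┃5-┃ 
            ┃········██···█········         ┃4-┃ 
            ┃······█····██·········         ┃6-┃ 
            ┃··········█······██···         ┃24┃ 
            ┃··········█······██·██         ┃  ┃ 
            ┃········██·········█··         ┃  ┃ 
            ┃······················         ┃  ┃ 
            ┃                               ┃  ┃ 
            ┃                               ┃━━┛ 
            ┗━━━━━━━━━━━━━━━━━━━━━━━━━━━━━━━┛    
                                                 


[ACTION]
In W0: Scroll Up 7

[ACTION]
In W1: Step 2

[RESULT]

                                                 
                        ┏━━━━━━━━━━━━━━━━━━━━━━┓ 
            ┏━━━━━━━━━━━━━━━━━━━━━━━━━━━━━━━┓  ┃ 
            ┃ GameOfLife                    ┃──┨ 
            ┠───────────────────────────────┨or┃ 
            ┃Gen: 7                         ┃──┃ 
            ┃··██··················         ┃  ┃ 
            ┃·█·█··················         ┃-0┃ 
            ┃·················██···         ┃4-┃ 
            ┃█·██·······██···█··█··         ┃-0┃ 
            ┃··█·██···········██···         ┃9-┃ 
            ┃······█···██··········         ┃5-┃ 
            ┃····██···█··█·········         ┃4-┃ 
            ┃·········█··█·····█···         ┃6-┃ 
            ┃·················███··         ┃24┃ 
            ┃·········██······█··█·         ┃  ┃ 
            ┃··················███·         ┃  ┃ 
            ┃···················█··         ┃  ┃ 
            ┃                               ┃  ┃ 
            ┃                               ┃━━┛ 
            ┗━━━━━━━━━━━━━━━━━━━━━━━━━━━━━━━┛    
                                                 


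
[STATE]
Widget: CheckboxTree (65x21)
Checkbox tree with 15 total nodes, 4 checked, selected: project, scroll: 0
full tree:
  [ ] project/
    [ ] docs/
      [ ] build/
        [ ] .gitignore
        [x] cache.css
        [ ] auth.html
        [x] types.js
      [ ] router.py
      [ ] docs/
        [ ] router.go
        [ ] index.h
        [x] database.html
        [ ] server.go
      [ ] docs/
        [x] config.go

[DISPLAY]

>[-] project/                                                    
   [-] docs/                                                     
     [-] build/                                                  
       [ ] .gitignore                                            
       [x] cache.css                                             
       [ ] auth.html                                             
       [x] types.js                                              
     [ ] router.py                                               
     [-] docs/                                                   
       [ ] router.go                                             
       [ ] index.h                                               
       [x] database.html                                         
       [ ] server.go                                             
     [x] docs/                                                   
       [x] config.go                                             
                                                                 
                                                                 
                                                                 
                                                                 
                                                                 
                                                                 


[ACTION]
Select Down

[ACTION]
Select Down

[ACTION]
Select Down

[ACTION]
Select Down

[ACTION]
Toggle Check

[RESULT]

 [-] project/                                                    
   [-] docs/                                                     
     [-] build/                                                  
       [ ] .gitignore                                            
>      [ ] cache.css                                             
       [ ] auth.html                                             
       [x] types.js                                              
     [ ] router.py                                               
     [-] docs/                                                   
       [ ] router.go                                             
       [ ] index.h                                               
       [x] database.html                                         
       [ ] server.go                                             
     [x] docs/                                                   
       [x] config.go                                             
                                                                 
                                                                 
                                                                 
                                                                 
                                                                 
                                                                 


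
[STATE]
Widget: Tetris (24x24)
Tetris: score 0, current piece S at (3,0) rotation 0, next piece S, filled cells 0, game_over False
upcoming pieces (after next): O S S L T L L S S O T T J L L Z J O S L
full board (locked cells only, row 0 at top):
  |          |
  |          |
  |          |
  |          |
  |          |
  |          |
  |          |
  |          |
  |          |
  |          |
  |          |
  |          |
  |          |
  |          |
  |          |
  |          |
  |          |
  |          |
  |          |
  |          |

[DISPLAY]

    ░░    │Next:        
   ░░     │ ░░          
          │░░           
          │             
          │             
          │             
          │Score:       
          │0            
          │             
          │             
          │             
          │             
          │             
          │             
          │             
          │             
          │             
          │             
          │             
          │             
          │             
          │             
          │             
          │             


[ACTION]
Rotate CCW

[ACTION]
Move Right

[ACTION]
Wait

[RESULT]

          │Next:        
    ░     │ ░░          
    ░░    │░░           
     ░    │             
          │             
          │             
          │Score:       
          │0            
          │             
          │             
          │             
          │             
          │             
          │             
          │             
          │             
          │             
          │             
          │             
          │             
          │             
          │             
          │             
          │             


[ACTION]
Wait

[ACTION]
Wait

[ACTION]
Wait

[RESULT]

          │Next:        
          │ ░░          
          │░░           
          │             
    ░     │             
    ░░    │             
     ░    │Score:       
          │0            
          │             
          │             
          │             
          │             
          │             
          │             
          │             
          │             
          │             
          │             
          │             
          │             
          │             
          │             
          │             
          │             
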